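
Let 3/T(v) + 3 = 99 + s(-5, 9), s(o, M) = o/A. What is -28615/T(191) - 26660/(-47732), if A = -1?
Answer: -34487722300/35799 ≈ -9.6337e+5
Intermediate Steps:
s(o, M) = -o (s(o, M) = o/(-1) = o*(-1) = -o)
T(v) = 3/101 (T(v) = 3/(-3 + (99 - 1*(-5))) = 3/(-3 + (99 + 5)) = 3/(-3 + 104) = 3/101)
-28615/T(191) - 26660/(-47732) = -28615/3/101 - 26660/(-47732) = -28615*101/3 - 26660*(-1/47732) = -2890115/3 + 6665/11933 = -34487722300/35799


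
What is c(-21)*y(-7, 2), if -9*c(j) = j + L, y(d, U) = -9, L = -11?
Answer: -32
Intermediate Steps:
c(j) = 11/9 - j/9 (c(j) = -(j - 11)/9 = -(-11 + j)/9 = 11/9 - j/9)
c(-21)*y(-7, 2) = (11/9 - ⅑*(-21))*(-9) = (11/9 + 7/3)*(-9) = (32/9)*(-9) = -32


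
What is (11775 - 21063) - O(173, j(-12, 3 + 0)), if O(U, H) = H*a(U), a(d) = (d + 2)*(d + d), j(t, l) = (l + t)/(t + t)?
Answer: -127977/4 ≈ -31994.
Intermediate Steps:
j(t, l) = (l + t)/(2*t) (j(t, l) = (l + t)/((2*t)) = (l + t)*(1/(2*t)) = (l + t)/(2*t))
a(d) = 2*d*(2 + d) (a(d) = (2 + d)*(2*d) = 2*d*(2 + d))
O(U, H) = 2*H*U*(2 + U) (O(U, H) = H*(2*U*(2 + U)) = 2*H*U*(2 + U))
(11775 - 21063) - O(173, j(-12, 3 + 0)) = (11775 - 21063) - 2*(1/2)*((3 + 0) - 12)/(-12)*173*(2 + 173) = -9288 - 2*(1/2)*(-1/12)*(3 - 12)*173*175 = -9288 - 2*(1/2)*(-1/12)*(-9)*173*175 = -9288 - 2*3*173*175/8 = -9288 - 1*90825/4 = -9288 - 90825/4 = -127977/4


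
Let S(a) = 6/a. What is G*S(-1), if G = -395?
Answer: 2370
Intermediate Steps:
G*S(-1) = -2370/(-1) = -2370*(-1) = -395*(-6) = 2370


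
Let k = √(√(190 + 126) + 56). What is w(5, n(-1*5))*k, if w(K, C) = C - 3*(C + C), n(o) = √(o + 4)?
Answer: -5*I*√(56 + 2*√79) ≈ -42.947*I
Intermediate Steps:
n(o) = √(4 + o)
w(K, C) = -5*C (w(K, C) = C - 6*C = -5*C)
k = √(56 + 2*√79) (k = √(√316 + 56) = √(2*√79 + 56) = √(56 + 2*√79) ≈ 8.5893)
w(5, n(-1*5))*k = (-5*√(4 - 1*5))*√(56 + 2*√79) = (-5*√(4 - 5))*√(56 + 2*√79) = (-5*I)*√(56 + 2*√79) = -5*I*√(56 + 2*√79)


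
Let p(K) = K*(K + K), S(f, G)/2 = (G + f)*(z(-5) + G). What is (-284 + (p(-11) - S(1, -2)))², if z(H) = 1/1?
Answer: 1936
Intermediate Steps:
z(H) = 1 (z(H) = 1*1 = 1)
S(f, G) = 2*(1 + G)*(G + f) (S(f, G) = 2*((G + f)*(1 + G)) = 2*((1 + G)*(G + f)) = 2*(1 + G)*(G + f))
p(K) = 2*K² (p(K) = K*(2*K) = 2*K²)
(-284 + (p(-11) - S(1, -2)))² = (-284 + (2*(-11)² - (2*(-2) + 2*1 + 2*(-2)² + 2*(-2)*1)))² = (-284 + (2*121 - (-4 + 2 + 2*4 - 4)))² = (-284 + (242 - (-4 + 2 + 8 - 4)))² = (-284 + (242 - 1*2))² = (-284 + (242 - 2))² = (-284 + 240)² = (-44)² = 1936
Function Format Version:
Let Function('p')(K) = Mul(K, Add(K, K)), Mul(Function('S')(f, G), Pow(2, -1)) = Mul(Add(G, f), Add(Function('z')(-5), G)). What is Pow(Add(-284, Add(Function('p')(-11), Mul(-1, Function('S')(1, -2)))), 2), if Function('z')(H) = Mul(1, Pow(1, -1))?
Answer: 1936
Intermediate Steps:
Function('z')(H) = 1 (Function('z')(H) = Mul(1, 1) = 1)
Function('S')(f, G) = Mul(2, Add(1, G), Add(G, f)) (Function('S')(f, G) = Mul(2, Mul(Add(G, f), Add(1, G))) = Mul(2, Mul(Add(1, G), Add(G, f))) = Mul(2, Add(1, G), Add(G, f)))
Function('p')(K) = Mul(2, Pow(K, 2)) (Function('p')(K) = Mul(K, Mul(2, K)) = Mul(2, Pow(K, 2)))
Pow(Add(-284, Add(Function('p')(-11), Mul(-1, Function('S')(1, -2)))), 2) = Pow(Add(-284, Add(Mul(2, Pow(-11, 2)), Mul(-1, Add(Mul(2, -2), Mul(2, 1), Mul(2, Pow(-2, 2)), Mul(2, -2, 1))))), 2) = Pow(Add(-284, Add(Mul(2, 121), Mul(-1, Add(-4, 2, Mul(2, 4), -4)))), 2) = Pow(Add(-284, Add(242, Mul(-1, Add(-4, 2, 8, -4)))), 2) = Pow(Add(-284, Add(242, Mul(-1, 2))), 2) = Pow(Add(-284, Add(242, -2)), 2) = Pow(Add(-284, 240), 2) = Pow(-44, 2) = 1936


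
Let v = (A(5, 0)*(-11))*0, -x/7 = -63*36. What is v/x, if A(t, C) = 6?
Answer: 0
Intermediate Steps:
x = 15876 (x = -(-441)*36 = -7*(-2268) = 15876)
v = 0 (v = (6*(-11))*0 = -66*0 = 0)
v/x = 0/15876 = 0*(1/15876) = 0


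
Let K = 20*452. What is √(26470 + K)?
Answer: √35510 ≈ 188.44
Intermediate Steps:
K = 9040
√(26470 + K) = √(26470 + 9040) = √35510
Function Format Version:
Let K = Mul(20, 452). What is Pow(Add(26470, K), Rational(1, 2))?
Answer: Pow(35510, Rational(1, 2)) ≈ 188.44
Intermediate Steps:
K = 9040
Pow(Add(26470, K), Rational(1, 2)) = Pow(Add(26470, 9040), Rational(1, 2)) = Pow(35510, Rational(1, 2))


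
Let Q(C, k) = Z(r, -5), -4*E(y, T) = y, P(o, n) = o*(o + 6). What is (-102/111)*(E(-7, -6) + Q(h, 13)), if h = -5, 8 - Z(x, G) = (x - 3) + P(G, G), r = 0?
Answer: -1207/74 ≈ -16.311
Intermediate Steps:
P(o, n) = o*(6 + o)
E(y, T) = -y/4
Z(x, G) = 11 - x - G*(6 + G) (Z(x, G) = 8 - ((x - 3) + G*(6 + G)) = 8 - ((-3 + x) + G*(6 + G)) = 8 - (-3 + x + G*(6 + G)) = 8 + (3 - x - G*(6 + G)) = 11 - x - G*(6 + G))
Q(C, k) = 16 (Q(C, k) = 11 - 1*0 - 1*(-5)*(6 - 5) = 11 + 0 - 1*(-5)*1 = 11 + 0 + 5 = 16)
(-102/111)*(E(-7, -6) + Q(h, 13)) = (-102/111)*(-¼*(-7) + 16) = (-102*1/111)*(7/4 + 16) = -34/37*71/4 = -1207/74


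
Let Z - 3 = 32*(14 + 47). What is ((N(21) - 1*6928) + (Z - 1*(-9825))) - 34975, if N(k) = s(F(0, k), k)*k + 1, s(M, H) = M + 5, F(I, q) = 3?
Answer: -29954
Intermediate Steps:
s(M, H) = 5 + M
Z = 1955 (Z = 3 + 32*(14 + 47) = 3 + 32*61 = 3 + 1952 = 1955)
N(k) = 1 + 8*k (N(k) = (5 + 3)*k + 1 = 8*k + 1 = 1 + 8*k)
((N(21) - 1*6928) + (Z - 1*(-9825))) - 34975 = (((1 + 8*21) - 1*6928) + (1955 - 1*(-9825))) - 34975 = (((1 + 168) - 6928) + (1955 + 9825)) - 34975 = ((169 - 6928) + 11780) - 34975 = (-6759 + 11780) - 34975 = 5021 - 34975 = -29954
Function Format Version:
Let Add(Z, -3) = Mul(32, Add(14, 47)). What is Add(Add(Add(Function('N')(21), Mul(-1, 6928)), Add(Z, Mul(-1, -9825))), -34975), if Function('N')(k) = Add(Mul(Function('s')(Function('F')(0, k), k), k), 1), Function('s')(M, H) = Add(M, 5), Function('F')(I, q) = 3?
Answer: -29954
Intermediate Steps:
Function('s')(M, H) = Add(5, M)
Z = 1955 (Z = Add(3, Mul(32, Add(14, 47))) = Add(3, Mul(32, 61)) = Add(3, 1952) = 1955)
Function('N')(k) = Add(1, Mul(8, k)) (Function('N')(k) = Add(Mul(Add(5, 3), k), 1) = Add(Mul(8, k), 1) = Add(1, Mul(8, k)))
Add(Add(Add(Function('N')(21), Mul(-1, 6928)), Add(Z, Mul(-1, -9825))), -34975) = Add(Add(Add(Add(1, Mul(8, 21)), Mul(-1, 6928)), Add(1955, Mul(-1, -9825))), -34975) = Add(Add(Add(Add(1, 168), -6928), Add(1955, 9825)), -34975) = Add(Add(Add(169, -6928), 11780), -34975) = Add(Add(-6759, 11780), -34975) = Add(5021, -34975) = -29954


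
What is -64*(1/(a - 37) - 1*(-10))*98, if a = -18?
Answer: -3443328/55 ≈ -62606.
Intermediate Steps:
-64*(1/(a - 37) - 1*(-10))*98 = -64*(1/(-18 - 37) - 1*(-10))*98 = -64*(1/(-55) + 10)*98 = -64*(-1/55 + 10)*98 = -64*549/55*98 = -35136/55*98 = -3443328/55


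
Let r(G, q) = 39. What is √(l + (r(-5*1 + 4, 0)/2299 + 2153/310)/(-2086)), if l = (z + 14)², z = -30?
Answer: √1169011759736676905/67575970 ≈ 16.000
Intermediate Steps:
l = 256 (l = (-30 + 14)² = (-16)² = 256)
√(l + (r(-5*1 + 4, 0)/2299 + 2153/310)/(-2086)) = √(256 + (39/2299 + 2153/310)/(-2086)) = √(256 + (39*(1/2299) + 2153*(1/310))*(-1/2086)) = √(256 + (39/2299 + 2153/310)*(-1/2086)) = √(256 + (4961837/712690)*(-1/2086)) = √(256 - 4961837/1486671340) = √(380582901203/1486671340) = √1169011759736676905/67575970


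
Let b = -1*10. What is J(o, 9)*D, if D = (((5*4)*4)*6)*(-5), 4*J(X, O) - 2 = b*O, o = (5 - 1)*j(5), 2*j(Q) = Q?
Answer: 52800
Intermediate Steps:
j(Q) = Q/2
b = -10
o = 10 (o = (5 - 1)*((½)*5) = 4*(5/2) = 10)
J(X, O) = ½ - 5*O/2 (J(X, O) = ½ + (-10*O)/4 = ½ - 5*O/2)
D = -2400 (D = ((20*4)*6)*(-5) = (80*6)*(-5) = 480*(-5) = -2400)
J(o, 9)*D = (½ - 5/2*9)*(-2400) = (½ - 45/2)*(-2400) = -22*(-2400) = 52800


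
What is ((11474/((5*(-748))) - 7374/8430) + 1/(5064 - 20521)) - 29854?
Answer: -242511877447681/8122189790 ≈ -29858.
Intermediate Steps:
((11474/((5*(-748))) - 7374/8430) + 1/(5064 - 20521)) - 29854 = ((11474/(-3740) - 7374*1/8430) + 1/(-15457)) - 29854 = ((11474*(-1/3740) - 1229/1405) - 1/15457) - 29854 = ((-5737/1870 - 1229/1405) - 1/15457) - 29854 = (-2071743/525470 - 1/15457) - 29854 = -32023457021/8122189790 - 29854 = -242511877447681/8122189790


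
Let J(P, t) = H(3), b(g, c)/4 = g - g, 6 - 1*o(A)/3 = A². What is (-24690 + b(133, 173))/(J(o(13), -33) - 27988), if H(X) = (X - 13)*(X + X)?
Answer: 12345/14024 ≈ 0.88028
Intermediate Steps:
o(A) = 18 - 3*A²
H(X) = 2*X*(-13 + X) (H(X) = (-13 + X)*(2*X) = 2*X*(-13 + X))
b(g, c) = 0 (b(g, c) = 4*(g - g) = 4*0 = 0)
J(P, t) = -60 (J(P, t) = 2*3*(-13 + 3) = 2*3*(-10) = -60)
(-24690 + b(133, 173))/(J(o(13), -33) - 27988) = (-24690 + 0)/(-60 - 27988) = -24690/(-28048) = -24690*(-1/28048) = 12345/14024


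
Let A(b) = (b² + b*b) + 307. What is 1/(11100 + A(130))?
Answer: 1/45207 ≈ 2.2120e-5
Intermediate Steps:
A(b) = 307 + 2*b² (A(b) = (b² + b²) + 307 = 2*b² + 307 = 307 + 2*b²)
1/(11100 + A(130)) = 1/(11100 + (307 + 2*130²)) = 1/(11100 + (307 + 2*16900)) = 1/(11100 + (307 + 33800)) = 1/(11100 + 34107) = 1/45207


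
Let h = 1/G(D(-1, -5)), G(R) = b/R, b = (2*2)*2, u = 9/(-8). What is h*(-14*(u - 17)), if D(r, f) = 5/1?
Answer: 5075/32 ≈ 158.59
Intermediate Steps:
D(r, f) = 5 (D(r, f) = 5*1 = 5)
u = -9/8 (u = 9*(-1/8) = -9/8 ≈ -1.1250)
b = 8 (b = 4*2 = 8)
G(R) = 8/R
h = 5/8 (h = 1/(8/5) = 5/8 ≈ 0.62500)
h*(-14*(u - 17)) = 5*(-14*(-9/8 - 17))/8 = 5*(-14*(-145/8))/8 = (5/8)*(1015/4) = 5075/32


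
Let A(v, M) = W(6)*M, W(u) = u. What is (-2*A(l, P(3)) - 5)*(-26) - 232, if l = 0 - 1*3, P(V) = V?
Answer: 834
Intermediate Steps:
l = -3 (l = 0 - 3 = -3)
A(v, M) = 6*M
(-2*A(l, P(3)) - 5)*(-26) - 232 = (-12*3 - 5)*(-26) - 232 = (-2*18 - 5)*(-26) - 232 = (-36 - 5)*(-26) - 232 = -41*(-26) - 232 = 1066 - 232 = 834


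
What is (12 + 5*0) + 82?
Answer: 94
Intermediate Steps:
(12 + 5*0) + 82 = (12 + 0) + 82 = 12 + 82 = 94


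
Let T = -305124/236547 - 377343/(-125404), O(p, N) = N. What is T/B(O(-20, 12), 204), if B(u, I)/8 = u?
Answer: 16998528175/949246079616 ≈ 0.017907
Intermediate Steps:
B(u, I) = 8*u
T = 16998528175/9887979996 (T = -305124*1/236547 - 377343*(-1/125404) = -101708/78849 + 377343/125404 = 16998528175/9887979996 ≈ 1.7191)
T/B(O(-20, 12), 204) = 16998528175/(9887979996*((8*12))) = (16998528175/9887979996)/96 = (16998528175/9887979996)*(1/96) = 16998528175/949246079616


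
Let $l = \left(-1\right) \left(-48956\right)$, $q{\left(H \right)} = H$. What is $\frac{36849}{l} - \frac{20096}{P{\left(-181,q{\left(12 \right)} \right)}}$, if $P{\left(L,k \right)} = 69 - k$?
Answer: $- \frac{981719383}{2790492} \approx -351.81$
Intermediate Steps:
$l = 48956$
$\frac{36849}{l} - \frac{20096}{P{\left(-181,q{\left(12 \right)} \right)}} = \frac{36849}{48956} - \frac{20096}{69 - 12} = 36849 \cdot \frac{1}{48956} - \frac{20096}{69 - 12} = \frac{36849}{48956} - \frac{20096}{57} = - \frac{981719383}{2790492}$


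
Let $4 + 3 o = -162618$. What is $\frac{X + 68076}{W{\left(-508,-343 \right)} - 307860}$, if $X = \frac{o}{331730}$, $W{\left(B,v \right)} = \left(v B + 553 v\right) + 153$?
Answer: $- \frac{33874195909}{160793843490} \approx -0.21067$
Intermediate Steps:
$o = - \frac{162622}{3}$ ($o = - \frac{4}{3} + \frac{1}{3} \left(-162618\right) = - \frac{4}{3} - 54206 = - \frac{162622}{3} \approx -54207.0$)
$W{\left(B,v \right)} = 153 + 553 v + B v$ ($W{\left(B,v \right)} = \left(B v + 553 v\right) + 153 = \left(553 v + B v\right) + 153 = 153 + 553 v + B v$)
$X = - \frac{81311}{497595}$ ($X = - \frac{162622}{3 \cdot 331730} = \left(- \frac{162622}{3}\right) \frac{1}{331730} = - \frac{81311}{497595} \approx -0.16341$)
$\frac{X + 68076}{W{\left(-508,-343 \right)} - 307860} = \frac{- \frac{81311}{497595} + 68076}{\left(153 + 553 \left(-343\right) - -174244\right) - 307860} = \frac{33874195909}{497595 \left(\left(153 - 189679 + 174244\right) - 307860\right)} = \frac{33874195909}{497595 \left(-15282 - 307860\right)} = \frac{33874195909}{497595 \left(-323142\right)} = \frac{33874195909}{497595} \left(- \frac{1}{323142}\right) = - \frac{33874195909}{160793843490}$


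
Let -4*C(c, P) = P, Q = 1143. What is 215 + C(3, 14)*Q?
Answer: -7571/2 ≈ -3785.5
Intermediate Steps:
C(c, P) = -P/4
215 + C(3, 14)*Q = 215 - ¼*14*1143 = 215 - 7/2*1143 = 215 - 8001/2 = -7571/2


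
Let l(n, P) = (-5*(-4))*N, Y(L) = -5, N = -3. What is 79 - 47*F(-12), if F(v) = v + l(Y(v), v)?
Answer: 3463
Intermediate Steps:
l(n, P) = -60 (l(n, P) = -5*(-4)*(-3) = 20*(-3) = -60)
F(v) = -60 + v (F(v) = v - 60 = -60 + v)
79 - 47*F(-12) = 79 - 47*(-60 - 12) = 79 - 47*(-72) = 79 + 3384 = 3463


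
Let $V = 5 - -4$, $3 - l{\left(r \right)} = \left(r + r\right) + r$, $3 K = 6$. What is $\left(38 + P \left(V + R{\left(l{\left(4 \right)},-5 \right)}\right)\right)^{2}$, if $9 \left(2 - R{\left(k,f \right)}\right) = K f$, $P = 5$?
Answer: $\frac{786769}{81} \approx 9713.2$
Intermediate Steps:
$K = 2$ ($K = \frac{1}{3} \cdot 6 = 2$)
$l{\left(r \right)} = 3 - 3 r$ ($l{\left(r \right)} = 3 - \left(\left(r + r\right) + r\right) = 3 - \left(2 r + r\right) = 3 - 3 r$)
$V = 9$ ($V = 5 + 4 = 9$)
$R{\left(k,f \right)} = 2 - \frac{2 f}{9}$
$\left(38 + P \left(V + R{\left(l{\left(4 \right)},-5 \right)}\right)\right)^{2} = \left(38 + 5 \left(9 + \left(2 - - \frac{10}{9}\right)\right)\right)^{2} = \left(38 + 5 \left(9 + \left(2 + \frac{10}{9}\right)\right)\right)^{2} = \left(38 + 5 \left(9 + \frac{28}{9}\right)\right)^{2} = \left(38 + 5 \cdot \frac{109}{9}\right)^{2} = \left(38 + \frac{545}{9}\right)^{2} = \left(\frac{887}{9}\right)^{2} = \frac{786769}{81}$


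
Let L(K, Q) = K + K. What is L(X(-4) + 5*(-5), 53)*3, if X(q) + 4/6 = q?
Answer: -178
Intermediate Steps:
X(q) = -2/3 + q
L(K, Q) = 2*K
L(X(-4) + 5*(-5), 53)*3 = (2*((-2/3 - 4) + 5*(-5)))*3 = (2*(-14/3 - 25))*3 = (2*(-89/3))*3 = -178/3*3 = -178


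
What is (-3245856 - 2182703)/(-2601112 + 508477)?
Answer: 5428559/2092635 ≈ 2.5941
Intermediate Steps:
(-3245856 - 2182703)/(-2601112 + 508477) = -5428559/(-2092635) = -5428559*(-1/2092635) = 5428559/2092635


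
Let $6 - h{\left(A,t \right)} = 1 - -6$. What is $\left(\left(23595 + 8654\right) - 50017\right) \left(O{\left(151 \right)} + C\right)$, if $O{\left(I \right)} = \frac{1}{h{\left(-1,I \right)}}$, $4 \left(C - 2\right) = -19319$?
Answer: $85797230$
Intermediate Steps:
$h{\left(A,t \right)} = -1$ ($h{\left(A,t \right)} = 6 - \left(1 - -6\right) = 6 - \left(1 + 6\right) = 6 - 7 = -1$)
$C = - \frac{19311}{4}$ ($C = 2 + \frac{1}{4} \left(-19319\right) = 2 - \frac{19319}{4} = - \frac{19311}{4} \approx -4827.8$)
$O{\left(I \right)} = -1$ ($O{\left(I \right)} = \frac{1}{-1} = -1$)
$\left(\left(23595 + 8654\right) - 50017\right) \left(O{\left(151 \right)} + C\right) = \left(\left(23595 + 8654\right) - 50017\right) \left(-1 - \frac{19311}{4}\right) = \left(32249 - 50017\right) \left(- \frac{19315}{4}\right) = \left(-17768\right) \left(- \frac{19315}{4}\right) = 85797230$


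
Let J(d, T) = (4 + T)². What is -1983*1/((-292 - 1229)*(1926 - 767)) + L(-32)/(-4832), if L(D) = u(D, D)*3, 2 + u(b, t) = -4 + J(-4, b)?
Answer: -684147395/1419673008 ≈ -0.48190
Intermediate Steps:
u(b, t) = -6 + (4 + b)² (u(b, t) = -2 + (-4 + (4 + b)²) = -6 + (4 + b)²)
L(D) = -18 + 3*(4 + D)² (L(D) = (-6 + (4 + D)²)*3 = -18 + 3*(4 + D)²)
-1983*1/((-292 - 1229)*(1926 - 767)) + L(-32)/(-4832) = -1983*1/((-292 - 1229)*(1926 - 767)) + (-18 + 3*(4 - 32)²)/(-4832) = -1983/((-1521*1159)) + (-18 + 3*(-28)²)*(-1/4832) = -1983/(-1762839) + (-18 + 3*784)*(-1/4832) = -1983*(-1/1762839) + (-18 + 2352)*(-1/4832) = 661/587613 + 2334*(-1/4832) = 661/587613 - 1167/2416 = -684147395/1419673008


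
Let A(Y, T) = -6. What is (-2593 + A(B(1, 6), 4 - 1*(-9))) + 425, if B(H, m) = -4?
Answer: -2174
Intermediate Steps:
(-2593 + A(B(1, 6), 4 - 1*(-9))) + 425 = (-2593 - 6) + 425 = -2599 + 425 = -2174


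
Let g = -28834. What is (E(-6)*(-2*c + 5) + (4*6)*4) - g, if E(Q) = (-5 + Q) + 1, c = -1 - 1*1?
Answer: 28840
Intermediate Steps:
c = -2 (c = -1 - 1 = -2)
E(Q) = -4 + Q
(E(-6)*(-2*c + 5) + (4*6)*4) - g = ((-4 - 6)*(-2*(-2) + 5) + (4*6)*4) - 1*(-28834) = (-10*(4 + 5) + 24*4) + 28834 = (-10*9 + 96) + 28834 = (-90 + 96) + 28834 = 6 + 28834 = 28840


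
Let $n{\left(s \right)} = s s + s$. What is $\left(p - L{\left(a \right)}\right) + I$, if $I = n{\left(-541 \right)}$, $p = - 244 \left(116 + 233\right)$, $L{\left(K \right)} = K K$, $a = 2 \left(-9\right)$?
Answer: $206660$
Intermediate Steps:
$n{\left(s \right)} = s + s^{2}$ ($n{\left(s \right)} = s^{2} + s = s + s^{2}$)
$a = -18$
$L{\left(K \right)} = K^{2}$
$p = -85156$ ($p = \left(-244\right) 349 = -85156$)
$I = 292140$ ($I = - 541 \left(1 - 541\right) = \left(-541\right) \left(-540\right) = 292140$)
$\left(p - L{\left(a \right)}\right) + I = \left(-85156 - \left(-18\right)^{2}\right) + 292140 = \left(-85156 - 324\right) + 292140 = -85480 + 292140 = 206660$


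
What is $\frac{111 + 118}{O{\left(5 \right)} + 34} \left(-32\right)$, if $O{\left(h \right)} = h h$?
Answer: $- \frac{7328}{59} \approx -124.2$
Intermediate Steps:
$O{\left(h \right)} = h^{2}$
$\frac{111 + 118}{O{\left(5 \right)} + 34} \left(-32\right) = \frac{111 + 118}{5^{2} + 34} \left(-32\right) = \frac{229}{25 + 34} \left(-32\right) = \frac{229}{59} \left(-32\right) = - \frac{7328}{59}$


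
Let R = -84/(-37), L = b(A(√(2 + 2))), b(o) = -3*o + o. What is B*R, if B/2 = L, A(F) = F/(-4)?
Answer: 168/37 ≈ 4.5405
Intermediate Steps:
A(F) = -F/4 (A(F) = F*(-¼) = -F/4)
b(o) = -2*o
L = 1 (L = -(-1)*√(2 + 2)/2 = -(-1)*√4/2 = -(-1)*2/2 = -2*(-½) = 1)
R = 84/37 (R = -84*(-1/37) = 84/37 ≈ 2.2703)
B = 2 (B = 2*1 = 2)
B*R = 2*(84/37) = 168/37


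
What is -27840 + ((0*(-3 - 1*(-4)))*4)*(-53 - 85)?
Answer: -27840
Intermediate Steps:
-27840 + ((0*(-3 - 1*(-4)))*4)*(-53 - 85) = -27840 + ((0*(-3 + 4))*4)*(-138) = -27840 + ((0*1)*4)*(-138) = -27840 + (0*4)*(-138) = -27840 + 0*(-138) = -27840 + 0 = -27840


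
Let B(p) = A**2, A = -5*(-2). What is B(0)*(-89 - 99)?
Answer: -18800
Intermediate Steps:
A = 10
B(p) = 100 (B(p) = 10**2 = 100)
B(0)*(-89 - 99) = 100*(-89 - 99) = 100*(-188) = -18800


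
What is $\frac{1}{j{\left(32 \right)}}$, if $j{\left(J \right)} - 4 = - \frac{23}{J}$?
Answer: $\frac{32}{105} \approx 0.30476$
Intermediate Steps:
$j{\left(J \right)} = 4 - \frac{23}{J}$
$\frac{1}{j{\left(32 \right)}} = \frac{1}{4 - \frac{23}{32}} = \frac{1}{\frac{105}{32}} = \frac{32}{105}$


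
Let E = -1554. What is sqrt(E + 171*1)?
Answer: I*sqrt(1383) ≈ 37.189*I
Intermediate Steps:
sqrt(E + 171*1) = sqrt(-1554 + 171*1) = sqrt(-1554 + 171) = sqrt(-1383) = I*sqrt(1383)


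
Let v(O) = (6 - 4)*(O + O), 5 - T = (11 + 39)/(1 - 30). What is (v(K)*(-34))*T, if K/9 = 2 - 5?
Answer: 716040/29 ≈ 24691.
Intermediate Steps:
T = 195/29 (T = 5 - (11 + 39)/(1 - 30) = 5 - 50/(-29) = 5 - 50*(-1)/29 = 5 - 1*(-50/29) = 5 + 50/29 = 195/29 ≈ 6.7241)
K = -27 (K = 9*(2 - 5) = 9*(-3) = -27)
v(O) = 4*O (v(O) = 2*(2*O) = 4*O)
(v(K)*(-34))*T = ((4*(-27))*(-34))*(195/29) = -108*(-34)*(195/29) = 3672*(195/29) = 716040/29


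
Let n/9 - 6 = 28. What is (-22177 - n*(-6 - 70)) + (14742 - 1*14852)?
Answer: 969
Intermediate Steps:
n = 306 (n = 54 + 9*28 = 54 + 252 = 306)
(-22177 - n*(-6 - 70)) + (14742 - 1*14852) = (-22177 - 306*(-6 - 70)) + (14742 - 1*14852) = (-22177 - 306*(-76)) + (14742 - 14852) = (-22177 - 1*(-23256)) - 110 = (-22177 + 23256) - 110 = 1079 - 110 = 969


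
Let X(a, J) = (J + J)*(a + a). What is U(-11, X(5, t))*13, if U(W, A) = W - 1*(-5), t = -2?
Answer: -78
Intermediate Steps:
X(a, J) = 4*J*a (X(a, J) = (2*J)*(2*a) = 4*J*a)
U(W, A) = 5 + W (U(W, A) = W + 5 = 5 + W)
U(-11, X(5, t))*13 = (5 - 11)*13 = -6*13 = -78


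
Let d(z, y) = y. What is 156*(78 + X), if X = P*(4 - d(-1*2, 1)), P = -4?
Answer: 10296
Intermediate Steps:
X = -12 (X = -4*(4 - 1*1) = -4*(4 - 1) = -4*3 = -12)
156*(78 + X) = 156*(78 - 12) = 156*66 = 10296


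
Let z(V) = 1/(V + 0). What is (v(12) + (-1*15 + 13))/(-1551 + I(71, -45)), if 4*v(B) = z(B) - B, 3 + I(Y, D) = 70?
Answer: 239/71232 ≈ 0.0033552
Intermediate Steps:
z(V) = 1/V
I(Y, D) = 67 (I(Y, D) = -3 + 70 = 67)
v(B) = -B/4 + 1/(4*B) (v(B) = (1/B - B)/4 = -B/4 + 1/(4*B))
(v(12) + (-1*15 + 13))/(-1551 + I(71, -45)) = ((¼)*(1 - 1*12²)/12 + (-1*15 + 13))/(-1551 + 67) = ((¼)*(1/12)*(1 - 1*144) + (-15 + 13))/(-1484) = ((¼)*(1/12)*(1 - 144) - 2)*(-1/1484) = ((¼)*(1/12)*(-143) - 2)*(-1/1484) = (-143/48 - 2)*(-1/1484) = -239/48*(-1/1484) = 239/71232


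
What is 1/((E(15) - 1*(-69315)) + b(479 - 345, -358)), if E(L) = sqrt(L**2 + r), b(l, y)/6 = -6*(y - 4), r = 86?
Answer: 82347/6781028098 - sqrt(311)/6781028098 ≈ 1.2141e-5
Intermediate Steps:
b(l, y) = 144 - 36*y (b(l, y) = 6*(-6*(y - 4)) = 6*(-6*(-4 + y)) = 6*(24 - 6*y) = 144 - 36*y)
E(L) = sqrt(86 + L**2) (E(L) = sqrt(L**2 + 86) = sqrt(86 + L**2))
1/((E(15) - 1*(-69315)) + b(479 - 345, -358)) = 1/((sqrt(86 + 15**2) - 1*(-69315)) + (144 - 36*(-358))) = 1/((sqrt(86 + 225) + 69315) + (144 + 12888)) = 1/((sqrt(311) + 69315) + 13032) = 1/((69315 + sqrt(311)) + 13032) = 1/(82347 + sqrt(311))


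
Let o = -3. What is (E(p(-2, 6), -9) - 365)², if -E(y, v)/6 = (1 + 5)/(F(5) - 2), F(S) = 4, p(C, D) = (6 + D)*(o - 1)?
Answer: 146689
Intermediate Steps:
p(C, D) = -24 - 4*D (p(C, D) = (6 + D)*(-3 - 1) = (6 + D)*(-4) = -24 - 4*D)
E(y, v) = -18 (E(y, v) = -6*(1 + 5)/(4 - 2) = -36/2 = -6*3 = -18)
(E(p(-2, 6), -9) - 365)² = (-18 - 365)² = (-383)² = 146689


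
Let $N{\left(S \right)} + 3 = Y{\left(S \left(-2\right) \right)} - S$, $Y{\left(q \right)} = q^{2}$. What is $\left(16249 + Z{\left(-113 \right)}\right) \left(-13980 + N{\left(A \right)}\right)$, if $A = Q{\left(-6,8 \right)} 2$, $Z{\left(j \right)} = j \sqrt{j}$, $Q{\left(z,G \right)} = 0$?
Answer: $-227209767 + 1580079 i \sqrt{113} \approx -2.2721 \cdot 10^{8} + 1.6796 \cdot 10^{7} i$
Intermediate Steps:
$Z{\left(j \right)} = j^{\frac{3}{2}}$
$A = 0$ ($A = 0 \cdot 2 = 0$)
$N{\left(S \right)} = -3 - S + 4 S^{2}$ ($N{\left(S \right)} = -3 - \left(S - 4 S^{2}\right) = -3 + \left(\left(- 2 S\right)^{2} - S\right) = -3 + \left(4 S^{2} - S\right) = -3 + \left(- S + 4 S^{2}\right) = -3 - S + 4 S^{2}$)
$\left(16249 + Z{\left(-113 \right)}\right) \left(-13980 + N{\left(A \right)}\right) = \left(16249 + \left(-113\right)^{\frac{3}{2}}\right) \left(-13980 - \left(3 - 4 \cdot 0^{2}\right)\right) = \left(16249 - 113 i \sqrt{113}\right) \left(-13980 + \left(-3 + 0 + 4 \cdot 0\right)\right) = \left(16249 - 113 i \sqrt{113}\right) \left(-13980 + \left(-3 + 0 + 0\right)\right) = \left(16249 - 113 i \sqrt{113}\right) \left(-13980 - 3\right) = \left(16249 - 113 i \sqrt{113}\right) \left(-13983\right) = -227209767 + 1580079 i \sqrt{113}$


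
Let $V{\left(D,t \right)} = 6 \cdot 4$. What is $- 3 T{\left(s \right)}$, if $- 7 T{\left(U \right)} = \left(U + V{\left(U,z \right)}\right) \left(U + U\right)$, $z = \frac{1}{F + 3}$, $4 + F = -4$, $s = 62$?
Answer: $\frac{31992}{7} \approx 4570.3$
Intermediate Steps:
$F = -8$ ($F = -4 - 4 = -8$)
$z = - \frac{1}{5}$ ($z = \frac{1}{-8 + 3} = \frac{1}{-5} = - \frac{1}{5} \approx -0.2$)
$V{\left(D,t \right)} = 24$
$T{\left(U \right)} = - \frac{2 U \left(24 + U\right)}{7}$ ($T{\left(U \right)} = - \frac{\left(U + 24\right) \left(U + U\right)}{7} = - \frac{\left(24 + U\right) 2 U}{7} = - \frac{2 U \left(24 + U\right)}{7}$)
$- 3 T{\left(s \right)} = - 3 \left(\left(- \frac{2}{7}\right) 62 \left(24 + 62\right)\right) = - 3 \left(\left(- \frac{2}{7}\right) 62 \cdot 86\right) = \left(-3\right) \left(- \frac{10664}{7}\right) = \frac{31992}{7}$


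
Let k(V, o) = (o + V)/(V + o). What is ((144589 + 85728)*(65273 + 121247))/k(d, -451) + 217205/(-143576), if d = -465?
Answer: 6167842164562635/143576 ≈ 4.2959e+10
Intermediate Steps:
k(V, o) = 1 (k(V, o) = (V + o)/(V + o) = 1)
((144589 + 85728)*(65273 + 121247))/k(d, -451) + 217205/(-143576) = ((144589 + 85728)*(65273 + 121247))/1 + 217205/(-143576) = (230317*186520)*1 + 217205*(-1/143576) = 42958726840*1 - 217205/143576 = 42958726840 - 217205/143576 = 6167842164562635/143576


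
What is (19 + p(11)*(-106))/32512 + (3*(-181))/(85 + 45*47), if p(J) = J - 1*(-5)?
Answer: -2667927/8940800 ≈ -0.29840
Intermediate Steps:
p(J) = 5 + J (p(J) = J + 5 = 5 + J)
(19 + p(11)*(-106))/32512 + (3*(-181))/(85 + 45*47) = (19 + (5 + 11)*(-106))/32512 + (3*(-181))/(85 + 45*47) = (19 + 16*(-106))*(1/32512) - 543/(85 + 2115) = (19 - 1696)*(1/32512) - 543/2200 = -1677*1/32512 - 543*1/2200 = -1677/32512 - 543/2200 = -2667927/8940800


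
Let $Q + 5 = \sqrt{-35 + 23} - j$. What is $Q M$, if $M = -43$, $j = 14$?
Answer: $817 - 86 i \sqrt{3} \approx 817.0 - 148.96 i$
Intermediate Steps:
$Q = -19 + 2 i \sqrt{3}$ ($Q = -5 + \left(\sqrt{-35 + 23} - 14\right) = -5 - \left(14 - \sqrt{-12}\right) = -5 - \left(14 - 2 i \sqrt{3}\right) = -19 + 2 i \sqrt{3} \approx -19.0 + 3.4641 i$)
$Q M = \left(-19 + 2 i \sqrt{3}\right) \left(-43\right) = 817 - 86 i \sqrt{3}$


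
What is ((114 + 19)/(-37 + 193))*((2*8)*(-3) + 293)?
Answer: 32585/156 ≈ 208.88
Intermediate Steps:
((114 + 19)/(-37 + 193))*((2*8)*(-3) + 293) = (133/156)*(16*(-3) + 293) = (133*(1/156))*(-48 + 293) = (133/156)*245 = 32585/156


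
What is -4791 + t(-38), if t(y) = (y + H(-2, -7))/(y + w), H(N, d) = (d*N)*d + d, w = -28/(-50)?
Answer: -344677/72 ≈ -4787.2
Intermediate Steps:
w = 14/25 (w = -28*(-1/50) = 14/25 ≈ 0.56000)
H(N, d) = d + N*d² (H(N, d) = (N*d)*d + d = N*d² + d = d + N*d²)
t(y) = (-105 + y)/(14/25 + y) (t(y) = (y - 7*(1 - 2*(-7)))/(y + 14/25) = (y - 7*(1 + 14))/(14/25 + y) = (y - 7*15)/(14/25 + y) = (y - 105)/(14/25 + y) = (-105 + y)/(14/25 + y))
-4791 + t(-38) = -4791 + 25*(-105 - 38)/(14 + 25*(-38)) = -4791 + 25*(-143)/(14 - 950) = -4791 + 25*(-143)/(-936) = -4791 + 25*(-1/936)*(-143) = -4791 + 275/72 = -344677/72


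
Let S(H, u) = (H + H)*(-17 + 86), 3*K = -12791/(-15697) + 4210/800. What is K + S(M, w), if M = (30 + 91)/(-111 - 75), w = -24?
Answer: -10247757013/116785680 ≈ -87.748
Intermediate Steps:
K = 7631717/3767280 (K = (-12791/(-15697) + 4210/800)/3 = (-12791*(-1/15697) + 4210*(1/800))/3 = (12791/15697 + 421/80)/3 = (1/3)*(7631717/1255760) = 7631717/3767280 ≈ 2.0258)
M = -121/186 (M = 121/(-186) = 121*(-1/186) = -121/186 ≈ -0.65054)
S(H, u) = 138*H (S(H, u) = (2*H)*69 = 138*H)
K + S(M, w) = 7631717/3767280 + 138*(-121/186) = 7631717/3767280 - 2783/31 = -10247757013/116785680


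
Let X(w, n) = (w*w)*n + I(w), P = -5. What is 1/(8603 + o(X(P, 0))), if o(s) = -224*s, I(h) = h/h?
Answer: 1/8379 ≈ 0.00011935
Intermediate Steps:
I(h) = 1
X(w, n) = 1 + n*w² (X(w, n) = (w*w)*n + 1 = w²*n + 1 = n*w² + 1 = 1 + n*w²)
1/(8603 + o(X(P, 0))) = 1/(8603 - 224*(1 + 0*(-5)²)) = 1/(8603 - 224*(1 + 0*25)) = 1/(8603 - 224*(1 + 0)) = 1/(8603 - 224*1) = 1/(8603 - 224) = 1/8379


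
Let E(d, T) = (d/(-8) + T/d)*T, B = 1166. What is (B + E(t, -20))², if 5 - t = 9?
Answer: 1115136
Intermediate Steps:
t = -4 (t = 5 - 1*9 = 5 - 9 = -4)
E(d, T) = T*(-d/8 + T/d) (E(d, T) = (d*(-⅛) + T/d)*T = (-d/8 + T/d)*T = T*(-d/8 + T/d))
(B + E(t, -20))² = (1166 + ((-20)²/(-4) - ⅛*(-20)*(-4)))² = (1166 + (400*(-¼) - 10))² = (1166 + (-100 - 10))² = (1166 - 110)² = 1056² = 1115136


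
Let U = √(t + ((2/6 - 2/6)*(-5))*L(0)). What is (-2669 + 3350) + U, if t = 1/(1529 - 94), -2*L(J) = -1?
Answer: 681 + √1435/1435 ≈ 681.03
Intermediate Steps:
L(J) = ½ (L(J) = -½*(-1) = ½)
t = 1/1435 ≈ 0.00069686
U = √1435/1435 (U = √(1/1435 + ((2/6 - 2/6)*(-5))*(½)) = √(1/1435 + ((2*(⅙) - 2*⅙)*(-5))*(½)) = √(1/1435 + ((⅓ - ⅓)*(-5))*(½)) = √(1/1435 + (0*(-5))*(½)) = √(1/1435 + 0*(½)) = √(1/1435 + 0) = √(1/1435) = √1435/1435 ≈ 0.026398)
(-2669 + 3350) + U = (-2669 + 3350) + √1435/1435 = 681 + √1435/1435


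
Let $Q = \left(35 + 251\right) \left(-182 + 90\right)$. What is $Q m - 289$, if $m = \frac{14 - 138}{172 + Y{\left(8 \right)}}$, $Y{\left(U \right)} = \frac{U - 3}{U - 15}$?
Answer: $\frac{2044755}{109} \approx 18759.0$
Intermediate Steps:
$Y{\left(U \right)} = \frac{-3 + U}{-15 + U}$
$m = - \frac{868}{1199}$ ($m = \frac{14 - 138}{172 + \frac{-3 + 8}{-15 + 8}} = - \frac{124}{172 + \frac{1}{-7} \cdot 5} = - \frac{124}{172 - \frac{5}{7}} = - \frac{124}{\frac{1199}{7}} = \left(-124\right) \frac{7}{1199} = - \frac{868}{1199} \approx -0.72394$)
$Q = -26312$ ($Q = 286 \left(-92\right) = -26312$)
$Q m - 289 = \left(-26312\right) \left(- \frac{868}{1199}\right) - 289 = \frac{2076256}{109} - 289 = \frac{2044755}{109}$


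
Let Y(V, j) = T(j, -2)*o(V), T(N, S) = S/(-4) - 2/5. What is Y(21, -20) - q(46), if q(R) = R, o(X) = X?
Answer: -439/10 ≈ -43.900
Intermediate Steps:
T(N, S) = -2/5 - S/4 (T(N, S) = S*(-1/4) - 2*1/5 = -S/4 - 2/5 = -2/5 - S/4)
Y(V, j) = V/10 (Y(V, j) = (-2/5 - 1/4*(-2))*V = (-2/5 + 1/2)*V = V/10)
Y(21, -20) - q(46) = (1/10)*21 - 1*46 = 21/10 - 46 = -439/10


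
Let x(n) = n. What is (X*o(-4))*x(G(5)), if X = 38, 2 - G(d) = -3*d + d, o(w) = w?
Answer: -1824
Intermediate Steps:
G(d) = 2 + 2*d (G(d) = 2 - (-3*d + d) = 2 - (-2)*d = 2 + 2*d)
(X*o(-4))*x(G(5)) = (38*(-4))*(2 + 2*5) = -152*(2 + 10) = -152*12 = -1824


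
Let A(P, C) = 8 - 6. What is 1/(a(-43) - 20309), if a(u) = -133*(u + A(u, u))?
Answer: -1/14856 ≈ -6.7313e-5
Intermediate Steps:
A(P, C) = 2
a(u) = -266 - 133*u (a(u) = -133*(u + 2) = -133*(2 + u) = -266 - 133*u)
1/(a(-43) - 20309) = 1/((-266 - 133*(-43)) - 20309) = 1/((-266 + 5719) - 20309) = 1/(5453 - 20309) = 1/(-14856) = -1/14856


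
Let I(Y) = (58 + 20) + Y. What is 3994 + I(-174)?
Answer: 3898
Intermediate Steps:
I(Y) = 78 + Y
3994 + I(-174) = 3994 + (78 - 174) = 3994 - 96 = 3898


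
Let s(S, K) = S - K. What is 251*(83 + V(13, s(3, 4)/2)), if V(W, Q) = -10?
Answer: 18323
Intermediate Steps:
251*(83 + V(13, s(3, 4)/2)) = 251*(83 - 10) = 251*73 = 18323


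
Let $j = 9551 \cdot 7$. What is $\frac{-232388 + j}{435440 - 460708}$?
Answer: $\frac{165531}{25268} \approx 6.551$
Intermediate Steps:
$j = 66857$
$\frac{-232388 + j}{435440 - 460708} = \frac{-232388 + 66857}{435440 - 460708} = - \frac{165531}{-25268} = \left(-165531\right) \left(- \frac{1}{25268}\right) = \frac{165531}{25268}$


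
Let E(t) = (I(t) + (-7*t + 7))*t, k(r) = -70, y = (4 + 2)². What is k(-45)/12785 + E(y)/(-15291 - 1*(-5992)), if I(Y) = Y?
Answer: 19108682/23777543 ≈ 0.80364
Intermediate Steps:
y = 36 (y = 6² = 36)
E(t) = t*(7 - 6*t) (E(t) = (t + (-7*t + 7))*t = (t + (7 - 7*t))*t = (7 - 6*t)*t = t*(7 - 6*t))
k(-45)/12785 + E(y)/(-15291 - 1*(-5992)) = -70/12785 + (36*(7 - 6*36))/(-15291 - 1*(-5992)) = -70*1/12785 + (36*(7 - 216))/(-15291 + 5992) = -14/2557 + (36*(-209))/(-9299) = -14/2557 - 7524*(-1/9299) = -14/2557 + 7524/9299 = 19108682/23777543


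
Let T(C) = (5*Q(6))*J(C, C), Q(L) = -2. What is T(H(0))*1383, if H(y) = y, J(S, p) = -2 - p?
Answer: 27660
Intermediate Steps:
T(C) = 20 + 10*C (T(C) = (5*(-2))*(-2 - C) = -10*(-2 - C) = 20 + 10*C)
T(H(0))*1383 = (20 + 10*0)*1383 = (20 + 0)*1383 = 20*1383 = 27660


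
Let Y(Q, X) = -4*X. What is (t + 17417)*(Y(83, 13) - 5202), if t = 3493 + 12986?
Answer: -178089584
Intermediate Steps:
t = 16479
(t + 17417)*(Y(83, 13) - 5202) = (16479 + 17417)*(-4*13 - 5202) = 33896*(-52 - 5202) = 33896*(-5254) = -178089584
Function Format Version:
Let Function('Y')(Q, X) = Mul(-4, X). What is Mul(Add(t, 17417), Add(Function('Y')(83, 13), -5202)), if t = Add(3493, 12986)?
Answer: -178089584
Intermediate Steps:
t = 16479
Mul(Add(t, 17417), Add(Function('Y')(83, 13), -5202)) = Mul(Add(16479, 17417), Add(Mul(-4, 13), -5202)) = Mul(33896, Add(-52, -5202)) = Mul(33896, -5254) = -178089584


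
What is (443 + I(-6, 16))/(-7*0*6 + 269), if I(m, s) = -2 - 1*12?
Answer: 429/269 ≈ 1.5948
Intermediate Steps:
I(m, s) = -14 (I(m, s) = -2 - 12 = -14)
(443 + I(-6, 16))/(-7*0*6 + 269) = (443 - 14)/(-7*0*6 + 269) = 429/(0*6 + 269) = 429/(0 + 269) = 429/269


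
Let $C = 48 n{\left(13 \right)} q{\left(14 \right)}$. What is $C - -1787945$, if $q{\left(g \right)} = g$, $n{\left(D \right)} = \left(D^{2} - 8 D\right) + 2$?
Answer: $1832969$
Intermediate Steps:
$n{\left(D \right)} = 2 + D^{2} - 8 D$
$C = 45024$ ($C = 48 \left(2 + 13^{2} - 104\right) 14 = 48 \left(2 + 169 - 104\right) 14 = 48 \cdot 67 \cdot 14 = 3216 \cdot 14 = 45024$)
$C - -1787945 = 45024 - -1787945 = 45024 + 1787945 = 1832969$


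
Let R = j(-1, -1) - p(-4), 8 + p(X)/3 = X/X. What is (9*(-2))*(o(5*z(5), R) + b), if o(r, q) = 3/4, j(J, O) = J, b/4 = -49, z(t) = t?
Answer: 7029/2 ≈ 3514.5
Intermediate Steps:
b = -196 (b = 4*(-49) = -196)
p(X) = -21 (p(X) = -24 + 3*(X/X) = -24 + 3*1 = -24 + 3 = -21)
R = 20 (R = -1 - 1*(-21) = -1 + 21 = 20)
o(r, q) = ¾ (o(r, q) = 3*(¼) = ¾)
(9*(-2))*(o(5*z(5), R) + b) = (9*(-2))*(¾ - 196) = -18*(-781/4) = 7029/2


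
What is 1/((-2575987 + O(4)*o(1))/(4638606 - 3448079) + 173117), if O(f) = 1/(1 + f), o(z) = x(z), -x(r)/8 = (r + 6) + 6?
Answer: 5952635/1030489433256 ≈ 5.7765e-6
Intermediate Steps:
x(r) = -96 - 8*r (x(r) = -8*((r + 6) + 6) = -8*((6 + r) + 6) = -8*(12 + r) = -96 - 8*r)
o(z) = -96 - 8*z
1/((-2575987 + O(4)*o(1))/(4638606 - 3448079) + 173117) = 1/((-2575987 + (-96 - 8*1)/(1 + 4))/(4638606 - 3448079) + 173117) = 1/((-2575987 + (-96 - 8)/5)/1190527 + 173117) = 1/((-2575987 + (1/5)*(-104))*(1/1190527) + 173117) = 1/((-2575987 - 104/5)*(1/1190527) + 173117) = 1/(-12880039/5*1/1190527 + 173117) = 1/(-12880039/5952635 + 173117) = 1/(1030489433256/5952635) = 5952635/1030489433256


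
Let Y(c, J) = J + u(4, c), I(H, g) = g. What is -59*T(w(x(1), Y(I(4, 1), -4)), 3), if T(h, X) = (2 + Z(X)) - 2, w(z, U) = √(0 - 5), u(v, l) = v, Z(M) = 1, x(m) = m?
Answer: -59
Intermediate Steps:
Y(c, J) = 4 + J (Y(c, J) = J + 4 = 4 + J)
w(z, U) = I*√5 (w(z, U) = √(-5) = I*√5)
T(h, X) = 1 (T(h, X) = (2 + 1) - 2 = 3 - 2 = 1)
-59*T(w(x(1), Y(I(4, 1), -4)), 3) = -59*1 = -59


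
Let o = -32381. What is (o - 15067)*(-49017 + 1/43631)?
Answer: 101475174127248/43631 ≈ 2.3258e+9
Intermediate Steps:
(o - 15067)*(-49017 + 1/43631) = (-32381 - 15067)*(-49017 + 1/43631) = -47448*(-49017 + 1/43631) = -47448*(-2138660726/43631) = 101475174127248/43631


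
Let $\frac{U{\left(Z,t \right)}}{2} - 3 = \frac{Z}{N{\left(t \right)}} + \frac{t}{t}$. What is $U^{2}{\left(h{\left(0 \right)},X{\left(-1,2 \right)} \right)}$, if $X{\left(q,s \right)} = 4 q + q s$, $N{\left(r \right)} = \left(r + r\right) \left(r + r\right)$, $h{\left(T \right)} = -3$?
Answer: $\frac{36481}{576} \approx 63.335$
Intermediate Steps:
$N{\left(r \right)} = 4 r^{2}$ ($N{\left(r \right)} = 2 r 2 r = 4 r^{2}$)
$U{\left(Z,t \right)} = 8 + \frac{Z}{2 t^{2}}$ ($U{\left(Z,t \right)} = 6 + 2 \left(\frac{Z}{4 t^{2}} + \frac{t}{t}\right) = 6 + 2 \left(Z \frac{1}{4 t^{2}} + 1\right) = 6 + 2 \left(\frac{Z}{4 t^{2}} + 1\right) = 6 + 2 \left(1 + \frac{Z}{4 t^{2}}\right) = 6 + \left(2 + \frac{Z}{2 t^{2}}\right) = 8 + \frac{Z}{2 t^{2}}$)
$U^{2}{\left(h{\left(0 \right)},X{\left(-1,2 \right)} \right)} = \left(8 + \frac{1}{2} \left(-3\right) \frac{1}{\left(4 + 2\right)^{2}}\right)^{2} = \left(8 + \frac{1}{2} \left(-3\right) \frac{1}{36}\right)^{2} = \left(8 - \frac{1}{24}\right)^{2} = \left(\frac{191}{24}\right)^{2} = \frac{36481}{576}$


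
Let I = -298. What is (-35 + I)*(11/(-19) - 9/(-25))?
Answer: 34632/475 ≈ 72.909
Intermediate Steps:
(-35 + I)*(11/(-19) - 9/(-25)) = (-35 - 298)*(11/(-19) - 9/(-25)) = -333*(11*(-1/19) - 9*(-1/25)) = -333*(-11/19 + 9/25) = -333*(-104/475) = 34632/475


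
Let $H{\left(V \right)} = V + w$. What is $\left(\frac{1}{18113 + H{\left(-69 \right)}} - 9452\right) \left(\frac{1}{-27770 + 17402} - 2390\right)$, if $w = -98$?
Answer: $\frac{4203240894321911}{186064128} \approx 2.259 \cdot 10^{7}$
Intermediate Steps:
$H{\left(V \right)} = -98 + V$ ($H{\left(V \right)} = V - 98 = -98 + V$)
$\left(\frac{1}{18113 + H{\left(-69 \right)}} - 9452\right) \left(\frac{1}{-27770 + 17402} - 2390\right) = \left(\frac{1}{18113 - 167} - 9452\right) \left(\frac{1}{-27770 + 17402} - 2390\right) = \left(\frac{1}{18113 - 167} - 9452\right) \left(\frac{1}{-10368} - 2390\right) = \left(\frac{1}{17946} - 9452\right) \left(- \frac{1}{10368} - 2390\right) = \left(\frac{1}{17946} - 9452\right) \left(- \frac{24779521}{10368}\right) = \left(- \frac{169625591}{17946}\right) \left(- \frac{24779521}{10368}\right) = \frac{4203240894321911}{186064128}$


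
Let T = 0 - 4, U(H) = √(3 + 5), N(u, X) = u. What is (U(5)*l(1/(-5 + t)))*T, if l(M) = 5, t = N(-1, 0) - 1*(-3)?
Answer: -40*√2 ≈ -56.569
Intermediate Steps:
U(H) = 2*√2 (U(H) = √8 = 2*√2)
t = 2 (t = -1 - 1*(-3) = -1 + 3 = 2)
T = -4
(U(5)*l(1/(-5 + t)))*T = ((2*√2)*5)*(-4) = (10*√2)*(-4) = -40*√2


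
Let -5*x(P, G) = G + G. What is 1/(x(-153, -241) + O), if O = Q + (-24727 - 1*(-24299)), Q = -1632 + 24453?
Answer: 5/112447 ≈ 4.4465e-5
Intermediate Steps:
Q = 22821
x(P, G) = -2*G/5 (x(P, G) = -(G + G)/5 = -2*G/5)
O = 22393 (O = 22821 + (-24727 - 1*(-24299)) = 22821 + (-24727 + 24299) = 22821 - 428 = 22393)
1/(x(-153, -241) + O) = 1/(-⅖*(-241) + 22393) = 1/(482/5 + 22393) = 1/(112447/5) = 5/112447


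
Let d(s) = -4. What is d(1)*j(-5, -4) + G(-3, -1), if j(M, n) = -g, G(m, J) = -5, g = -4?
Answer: -21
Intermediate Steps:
j(M, n) = 4 (j(M, n) = -1*(-4) = 4)
d(1)*j(-5, -4) + G(-3, -1) = -4*4 - 5 = -16 - 5 = -21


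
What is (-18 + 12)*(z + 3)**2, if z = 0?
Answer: -54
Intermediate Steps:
(-18 + 12)*(z + 3)**2 = (-18 + 12)*(0 + 3)**2 = -6*3**2 = -6*9 = -54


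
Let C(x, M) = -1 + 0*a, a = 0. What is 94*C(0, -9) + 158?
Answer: 64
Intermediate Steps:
C(x, M) = -1 (C(x, M) = -1 + 0*0 = -1 + 0 = -1)
94*C(0, -9) + 158 = 94*(-1) + 158 = -94 + 158 = 64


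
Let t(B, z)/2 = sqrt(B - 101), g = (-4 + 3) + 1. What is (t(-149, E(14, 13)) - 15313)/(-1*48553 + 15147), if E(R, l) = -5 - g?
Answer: 15313/33406 - 5*I*sqrt(10)/16703 ≈ 0.45839 - 0.00094662*I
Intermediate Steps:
g = 0 (g = -1 + 1 = 0)
E(R, l) = -5 (E(R, l) = -5 - 1*0 = -5 + 0 = -5)
t(B, z) = 2*sqrt(-101 + B) (t(B, z) = 2*sqrt(B - 101) = 2*sqrt(-101 + B))
(t(-149, E(14, 13)) - 15313)/(-1*48553 + 15147) = (2*sqrt(-101 - 149) - 15313)/(-1*48553 + 15147) = (2*sqrt(-250) - 15313)/(-48553 + 15147) = (2*(5*I*sqrt(10)) - 15313)/(-33406) = (10*I*sqrt(10) - 15313)*(-1/33406) = (-15313 + 10*I*sqrt(10))*(-1/33406) = 15313/33406 - 5*I*sqrt(10)/16703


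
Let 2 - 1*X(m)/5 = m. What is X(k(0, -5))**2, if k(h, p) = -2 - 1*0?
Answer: 400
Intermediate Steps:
k(h, p) = -2 (k(h, p) = -2 + 0 = -2)
X(m) = 10 - 5*m
X(k(0, -5))**2 = (10 - 5*(-2))**2 = (10 + 10)**2 = 20**2 = 400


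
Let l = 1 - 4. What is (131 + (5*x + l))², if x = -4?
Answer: 11664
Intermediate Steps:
l = -3
(131 + (5*x + l))² = (131 + (5*(-4) - 3))² = (131 + (-20 - 3))² = (131 - 23)² = 108² = 11664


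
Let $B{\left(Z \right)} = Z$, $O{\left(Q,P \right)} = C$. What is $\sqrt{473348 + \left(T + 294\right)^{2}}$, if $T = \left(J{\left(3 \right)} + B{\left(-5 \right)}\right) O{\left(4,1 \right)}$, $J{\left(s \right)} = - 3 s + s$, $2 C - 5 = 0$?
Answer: $\frac{\sqrt{2177481}}{2} \approx 737.81$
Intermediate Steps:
$C = \frac{5}{2}$ ($C = \frac{5}{2} + \frac{1}{2} \cdot 0 = \frac{5}{2} + 0 = \frac{5}{2} \approx 2.5$)
$O{\left(Q,P \right)} = \frac{5}{2}$
$J{\left(s \right)} = - 2 s$
$T = - \frac{55}{2}$ ($T = \left(\left(-2\right) 3 - 5\right) \frac{5}{2} = \left(-6 - 5\right) \frac{5}{2} = \left(-11\right) \frac{5}{2} = - \frac{55}{2} \approx -27.5$)
$\sqrt{473348 + \left(T + 294\right)^{2}} = \sqrt{473348 + \left(- \frac{55}{2} + 294\right)^{2}} = \sqrt{473348 + \left(\frac{533}{2}\right)^{2}} = \sqrt{473348 + \frac{284089}{4}} = \sqrt{\frac{2177481}{4}} = \frac{\sqrt{2177481}}{2}$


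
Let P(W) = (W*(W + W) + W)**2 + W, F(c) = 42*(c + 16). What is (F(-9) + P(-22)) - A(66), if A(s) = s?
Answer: 895122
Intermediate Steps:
F(c) = 672 + 42*c (F(c) = 42*(16 + c) = 672 + 42*c)
P(W) = W + (W + 2*W**2)**2 (P(W) = (W*(2*W) + W)**2 + W = (2*W**2 + W)**2 + W = (W + 2*W**2)**2 + W = W + (W + 2*W**2)**2)
(F(-9) + P(-22)) - A(66) = ((672 + 42*(-9)) - 22*(1 - 22*(1 + 2*(-22))**2)) - 1*66 = ((672 - 378) - 22*(1 - 22*(1 - 44)**2)) - 66 = (294 - 22*(1 - 22*(-43)**2)) - 66 = (294 - 22*(1 - 22*1849)) - 66 = (294 - 22*(1 - 40678)) - 66 = (294 - 22*(-40677)) - 66 = (294 + 894894) - 66 = 895188 - 66 = 895122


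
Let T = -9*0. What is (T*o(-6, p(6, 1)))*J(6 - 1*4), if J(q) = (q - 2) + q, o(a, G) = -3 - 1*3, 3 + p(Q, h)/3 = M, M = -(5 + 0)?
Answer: 0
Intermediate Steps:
T = 0
M = -5 (M = -1*5 = -5)
p(Q, h) = -24 (p(Q, h) = -9 + 3*(-5) = -9 - 15 = -24)
o(a, G) = -6 (o(a, G) = -3 - 3 = -6)
J(q) = -2 + 2*q (J(q) = (-2 + q) + q = -2 + 2*q)
(T*o(-6, p(6, 1)))*J(6 - 1*4) = (0*(-6))*(-2 + 2*(6 - 1*4)) = 0*(-2 + 2*(6 - 4)) = 0*(-2 + 2*2) = 0*(-2 + 4) = 0*2 = 0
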